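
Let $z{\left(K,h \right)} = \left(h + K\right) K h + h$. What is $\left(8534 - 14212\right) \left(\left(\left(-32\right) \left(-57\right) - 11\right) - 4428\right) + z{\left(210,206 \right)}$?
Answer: $32844336$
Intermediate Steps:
$z{\left(K,h \right)} = h + K h \left(K + h\right)$ ($z{\left(K,h \right)} = \left(K + h\right) K h + h = K \left(K + h\right) h + h = K h \left(K + h\right) + h = h + K h \left(K + h\right)$)
$\left(8534 - 14212\right) \left(\left(\left(-32\right) \left(-57\right) - 11\right) - 4428\right) + z{\left(210,206 \right)} = \left(8534 - 14212\right) \left(\left(\left(-32\right) \left(-57\right) - 11\right) - 4428\right) + 206 \left(1 + 210^{2} + 210 \cdot 206\right) = - 5678 \left(\left(1824 - 11\right) - 4428\right) + 206 \left(1 + 44100 + 43260\right) = - 5678 \left(1813 - 4428\right) + 206 \cdot 87361 = \left(-5678\right) \left(-2615\right) + 17996366 = 14847970 + 17996366 = 32844336$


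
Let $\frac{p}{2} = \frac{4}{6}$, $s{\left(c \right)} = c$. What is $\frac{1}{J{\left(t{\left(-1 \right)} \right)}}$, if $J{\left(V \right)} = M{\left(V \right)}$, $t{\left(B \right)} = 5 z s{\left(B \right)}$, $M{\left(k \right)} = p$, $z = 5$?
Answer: $\frac{3}{4} \approx 0.75$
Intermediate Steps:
$p = \frac{4}{3}$ ($p = 2 \cdot \frac{4}{6} = 2 \cdot 4 \cdot \frac{1}{6} = 2 \cdot \frac{2}{3} = \frac{4}{3} \approx 1.3333$)
$M{\left(k \right)} = \frac{4}{3}$
$t{\left(B \right)} = 25 B$ ($t{\left(B \right)} = 5 \cdot 5 B = 25 B$)
$J{\left(V \right)} = \frac{4}{3}$
$\frac{1}{J{\left(t{\left(-1 \right)} \right)}} = \frac{1}{\frac{4}{3}} = \frac{3}{4}$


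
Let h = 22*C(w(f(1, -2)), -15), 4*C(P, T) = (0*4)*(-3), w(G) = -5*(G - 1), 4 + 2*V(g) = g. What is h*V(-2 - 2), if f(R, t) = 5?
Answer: 0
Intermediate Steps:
V(g) = -2 + g/2
w(G) = 5 - 5*G (w(G) = -5*(-1 + G) = 5 - 5*G)
C(P, T) = 0 (C(P, T) = ((0*4)*(-3))/4 = (0*(-3))/4 = (¼)*0 = 0)
h = 0 (h = 22*0 = 0)
h*V(-2 - 2) = 0*(-2 + (-2 - 2)/2) = 0*(-2 + (½)*(-4)) = 0*(-2 - 2) = 0*(-4) = 0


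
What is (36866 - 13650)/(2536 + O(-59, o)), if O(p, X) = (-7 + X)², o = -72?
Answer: 23216/8777 ≈ 2.6451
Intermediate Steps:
(36866 - 13650)/(2536 + O(-59, o)) = (36866 - 13650)/(2536 + (-7 - 72)²) = 23216/(2536 + (-79)²) = 23216/(2536 + 6241) = 23216/8777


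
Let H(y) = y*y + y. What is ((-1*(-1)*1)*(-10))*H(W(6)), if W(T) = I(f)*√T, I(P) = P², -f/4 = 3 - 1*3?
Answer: 0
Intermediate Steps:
f = 0 (f = -4*(3 - 1*3) = -4*(3 - 3) = -4*0 = 0)
W(T) = 0 (W(T) = 0²*√T = 0*√T = 0)
H(y) = y + y² (H(y) = y² + y = y + y²)
((-1*(-1)*1)*(-10))*H(W(6)) = ((-1*(-1)*1)*(-10))*(0*(1 + 0)) = ((1*1)*(-10))*(0*1) = (1*(-10))*0 = -10*0 = 0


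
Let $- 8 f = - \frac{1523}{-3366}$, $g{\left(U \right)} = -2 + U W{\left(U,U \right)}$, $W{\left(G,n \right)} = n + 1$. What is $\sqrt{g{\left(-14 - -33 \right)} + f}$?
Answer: $\frac{\sqrt{1903147807}}{2244} \approx 19.441$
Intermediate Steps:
$W{\left(G,n \right)} = 1 + n$
$g{\left(U \right)} = -2 + U \left(1 + U\right)$
$f = - \frac{1523}{26928}$ ($f = - \frac{\left(-1523\right) \frac{1}{-3366}}{8} = - \frac{\left(-1523\right) \left(- \frac{1}{3366}\right)}{8} = \left(- \frac{1}{8}\right) \frac{1523}{3366} = - \frac{1523}{26928} \approx -0.056558$)
$\sqrt{g{\left(-14 - -33 \right)} + f} = \sqrt{\left(-2 + \left(-14 - -33\right) \left(1 - -19\right)\right) - \frac{1523}{26928}} = \sqrt{\left(-2 + \left(-14 + 33\right) \left(1 + \left(-14 + 33\right)\right)\right) - \frac{1523}{26928}} = \sqrt{\left(-2 + 19 \left(1 + 19\right)\right) - \frac{1523}{26928}} = \sqrt{\left(-2 + 19 \cdot 20\right) - \frac{1523}{26928}} = \sqrt{\left(-2 + 380\right) - \frac{1523}{26928}} = \sqrt{378 - \frac{1523}{26928}} = \sqrt{\frac{10177261}{26928}} = \frac{\sqrt{1903147807}}{2244}$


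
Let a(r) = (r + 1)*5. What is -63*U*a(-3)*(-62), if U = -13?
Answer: 507780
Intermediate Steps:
a(r) = 5 + 5*r (a(r) = (1 + r)*5 = 5 + 5*r)
-63*U*a(-3)*(-62) = -(-819)*(5 + 5*(-3))*(-62) = -(-819)*(5 - 15)*(-62) = -(-819)*(-10)*(-62) = -63*130*(-62) = -8190*(-62) = 507780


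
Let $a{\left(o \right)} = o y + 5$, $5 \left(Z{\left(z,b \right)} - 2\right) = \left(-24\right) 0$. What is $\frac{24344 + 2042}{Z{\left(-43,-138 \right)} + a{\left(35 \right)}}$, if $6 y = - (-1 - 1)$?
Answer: $\frac{39579}{28} \approx 1413.5$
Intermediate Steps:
$y = \frac{1}{3}$ ($y = \frac{\left(-1\right) \left(-1 - 1\right)}{6} = \frac{\left(-1\right) \left(-2\right)}{6} = \frac{1}{6} \cdot 2 = \frac{1}{3} \approx 0.33333$)
$Z{\left(z,b \right)} = 2$ ($Z{\left(z,b \right)} = 2 + \frac{\left(-24\right) 0}{5} = 2 + \frac{1}{5} \cdot 0 = 2 + 0 = 2$)
$a{\left(o \right)} = 5 + \frac{o}{3}$ ($a{\left(o \right)} = o \frac{1}{3} + 5 = \frac{o}{3} + 5 = 5 + \frac{o}{3}$)
$\frac{24344 + 2042}{Z{\left(-43,-138 \right)} + a{\left(35 \right)}} = \frac{24344 + 2042}{2 + \left(5 + \frac{1}{3} \cdot 35\right)} = \frac{26386}{2 + \left(5 + \frac{35}{3}\right)} = \frac{26386}{2 + \frac{50}{3}} = \frac{26386}{\frac{56}{3}} = 26386 \cdot \frac{3}{56} = \frac{39579}{28}$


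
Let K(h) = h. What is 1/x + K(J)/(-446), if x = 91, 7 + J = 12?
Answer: -9/40586 ≈ -0.00022175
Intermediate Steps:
J = 5 (J = -7 + 12 = 5)
1/x + K(J)/(-446) = 1/91 + 5/(-446) = 1*(1/91) + 5*(-1/446) = 1/91 - 5/446 = -9/40586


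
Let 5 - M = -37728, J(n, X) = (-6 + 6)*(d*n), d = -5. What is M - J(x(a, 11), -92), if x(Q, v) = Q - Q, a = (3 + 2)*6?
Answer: 37733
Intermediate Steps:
a = 30 (a = 5*6 = 30)
x(Q, v) = 0
J(n, X) = 0 (J(n, X) = (-6 + 6)*(-5*n) = 0*(-5*n) = 0)
M = 37733 (M = 5 - 1*(-37728) = 5 + 37728 = 37733)
M - J(x(a, 11), -92) = 37733 - 1*0 = 37733 + 0 = 37733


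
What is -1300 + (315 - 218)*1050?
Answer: 100550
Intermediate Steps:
-1300 + (315 - 218)*1050 = -1300 + 97*1050 = -1300 + 101850 = 100550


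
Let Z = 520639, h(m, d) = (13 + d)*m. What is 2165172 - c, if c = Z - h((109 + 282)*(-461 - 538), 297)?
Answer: -119444257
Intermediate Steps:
h(m, d) = m*(13 + d)
c = 121609429 (c = 520639 - (109 + 282)*(-461 - 538)*(13 + 297) = 520639 - 391*(-999)*310 = 520639 - (-390609)*310 = 520639 - 1*(-121088790) = 520639 + 121088790 = 121609429)
2165172 - c = 2165172 - 1*121609429 = 2165172 - 121609429 = -119444257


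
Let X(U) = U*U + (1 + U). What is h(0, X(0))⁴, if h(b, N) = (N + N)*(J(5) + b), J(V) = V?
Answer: 10000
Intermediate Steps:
X(U) = 1 + U + U² (X(U) = U² + (1 + U) = 1 + U + U²)
h(b, N) = 2*N*(5 + b) (h(b, N) = (N + N)*(5 + b) = (2*N)*(5 + b) = 2*N*(5 + b))
h(0, X(0))⁴ = (2*(1 + 0 + 0²)*(5 + 0))⁴ = (2*(1 + 0 + 0)*5)⁴ = (2*1*5)⁴ = 10⁴ = 10000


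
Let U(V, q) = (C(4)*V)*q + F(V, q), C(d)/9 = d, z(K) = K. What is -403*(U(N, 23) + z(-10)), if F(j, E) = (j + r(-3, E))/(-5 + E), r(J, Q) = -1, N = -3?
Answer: 9046544/9 ≈ 1.0052e+6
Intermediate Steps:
C(d) = 9*d
F(j, E) = (-1 + j)/(-5 + E) (F(j, E) = (j - 1)/(-5 + E) = (-1 + j)/(-5 + E))
U(V, q) = (-1 + V)/(-5 + q) + 36*V*q (U(V, q) = ((9*4)*V)*q + (-1 + V)/(-5 + q) = (36*V)*q + (-1 + V)/(-5 + q) = 36*V*q + (-1 + V)/(-5 + q) = (-1 + V)/(-5 + q) + 36*V*q)
-403*(U(N, 23) + z(-10)) = -403*((-1 - 3 + 36*(-3)*23*(-5 + 23))/(-5 + 23) - 10) = -403*((-1 - 3 + 36*(-3)*23*18)/18 - 10) = -403*((-1 - 3 - 44712)/18 - 10) = -403*((1/18)*(-44716) - 10) = -403*(-22358/9 - 10) = -403*(-22448/9) = 9046544/9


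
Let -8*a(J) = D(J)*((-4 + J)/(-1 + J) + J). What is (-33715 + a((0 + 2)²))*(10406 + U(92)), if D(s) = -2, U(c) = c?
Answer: -353929572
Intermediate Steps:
a(J) = J/4 + (-4 + J)/(4*(-1 + J)) (a(J) = -(-1)*((-4 + J)/(-1 + J) + J)/4 = -(-1)*(J + (-4 + J)/(-1 + J))/4 = -(-2*J - 2*(-4 + J)/(-1 + J))/8 = J/4 + (-4 + J)/(4*(-1 + J)))
(-33715 + a((0 + 2)²))*(10406 + U(92)) = (-33715 + (-4 + ((0 + 2)²)²)/(4*(-1 + (0 + 2)²)))*(10406 + 92) = (-33715 + (-4 + (2²)²)/(4*(-1 + 2²)))*10498 = (-33715 + (-4 + 4²)/(4*(-1 + 4)))*10498 = (-33715 + (¼)*(-4 + 16)/3)*10498 = (-33715 + (¼)*(⅓)*12)*10498 = (-33715 + 1)*10498 = -33714*10498 = -353929572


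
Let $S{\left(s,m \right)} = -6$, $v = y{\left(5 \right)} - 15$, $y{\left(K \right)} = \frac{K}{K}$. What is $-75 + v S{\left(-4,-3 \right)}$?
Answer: $9$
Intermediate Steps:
$y{\left(K \right)} = 1$
$v = -14$ ($v = 1 - 15 = -14$)
$-75 + v S{\left(-4,-3 \right)} = -75 - -84 = -75 + 84 = 9$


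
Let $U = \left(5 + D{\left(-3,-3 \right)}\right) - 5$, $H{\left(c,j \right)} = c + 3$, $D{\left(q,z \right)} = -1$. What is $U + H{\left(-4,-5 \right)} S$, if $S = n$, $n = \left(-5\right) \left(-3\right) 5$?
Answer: $-76$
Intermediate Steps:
$H{\left(c,j \right)} = 3 + c$
$n = 75$ ($n = 15 \cdot 5 = 75$)
$S = 75$
$U = -1$ ($U = \left(5 - 1\right) - 5 = 4 - 5 = -1$)
$U + H{\left(-4,-5 \right)} S = -1 + \left(3 - 4\right) 75 = -1 - 75 = -76$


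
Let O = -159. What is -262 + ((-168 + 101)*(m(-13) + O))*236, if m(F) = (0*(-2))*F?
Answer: 2513846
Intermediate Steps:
m(F) = 0 (m(F) = 0*F = 0)
-262 + ((-168 + 101)*(m(-13) + O))*236 = -262 + ((-168 + 101)*(0 - 159))*236 = -262 - 67*(-159)*236 = -262 + 10653*236 = -262 + 2514108 = 2513846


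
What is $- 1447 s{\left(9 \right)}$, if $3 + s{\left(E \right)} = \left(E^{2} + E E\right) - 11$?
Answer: $-214156$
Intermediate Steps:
$s{\left(E \right)} = -14 + 2 E^{2}$ ($s{\left(E \right)} = -3 - \left(11 - E^{2} - E E\right) = -3 + \left(\left(E^{2} + E^{2}\right) - 11\right) = -3 + \left(2 E^{2} - 11\right) = -3 + \left(-11 + 2 E^{2}\right) = -14 + 2 E^{2}$)
$- 1447 s{\left(9 \right)} = - 1447 \left(-14 + 2 \cdot 9^{2}\right) = - 1447 \left(-14 + 2 \cdot 81\right) = - 1447 \left(-14 + 162\right) = \left(-1447\right) 148 = -214156$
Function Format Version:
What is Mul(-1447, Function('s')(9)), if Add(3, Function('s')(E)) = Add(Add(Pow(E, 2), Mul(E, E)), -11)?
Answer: -214156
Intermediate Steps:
Function('s')(E) = Add(-14, Mul(2, Pow(E, 2))) (Function('s')(E) = Add(-3, Add(Add(Pow(E, 2), Mul(E, E)), -11)) = Add(-3, Add(Add(Pow(E, 2), Pow(E, 2)), -11)) = Add(-3, Add(Mul(2, Pow(E, 2)), -11)) = Add(-3, Add(-11, Mul(2, Pow(E, 2)))) = Add(-14, Mul(2, Pow(E, 2))))
Mul(-1447, Function('s')(9)) = Mul(-1447, Add(-14, Mul(2, Pow(9, 2)))) = Mul(-1447, Add(-14, Mul(2, 81))) = Mul(-1447, Add(-14, 162)) = Mul(-1447, 148) = -214156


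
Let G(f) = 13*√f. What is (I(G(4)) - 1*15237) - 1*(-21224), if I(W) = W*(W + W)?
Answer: 7339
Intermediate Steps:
I(W) = 2*W² (I(W) = W*(2*W) = 2*W²)
(I(G(4)) - 1*15237) - 1*(-21224) = (2*(13*√4)² - 1*15237) - 1*(-21224) = (2*(13*2)² - 15237) + 21224 = (2*26² - 15237) + 21224 = (2*676 - 15237) + 21224 = (1352 - 15237) + 21224 = -13885 + 21224 = 7339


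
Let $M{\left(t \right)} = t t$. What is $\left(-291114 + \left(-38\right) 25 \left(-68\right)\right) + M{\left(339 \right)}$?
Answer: $-111593$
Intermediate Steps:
$M{\left(t \right)} = t^{2}$
$\left(-291114 + \left(-38\right) 25 \left(-68\right)\right) + M{\left(339 \right)} = \left(-291114 + \left(-38\right) 25 \left(-68\right)\right) + 339^{2} = \left(-291114 - -64600\right) + 114921 = \left(-291114 + 64600\right) + 114921 = -226514 + 114921 = -111593$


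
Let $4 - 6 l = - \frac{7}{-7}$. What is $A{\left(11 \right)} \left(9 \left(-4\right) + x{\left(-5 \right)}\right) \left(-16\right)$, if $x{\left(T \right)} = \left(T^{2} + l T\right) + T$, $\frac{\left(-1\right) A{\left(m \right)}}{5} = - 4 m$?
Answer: $65120$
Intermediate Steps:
$l = \frac{1}{2}$ ($l = \frac{2}{3} - \frac{\left(-7\right) \frac{1}{-7}}{6} = \frac{2}{3} - \frac{\left(-7\right) \left(- \frac{1}{7}\right)}{6} = \frac{2}{3} - \frac{1}{6} = \frac{1}{2} \approx 0.5$)
$A{\left(m \right)} = 20 m$ ($A{\left(m \right)} = - 5 \left(- 4 m\right) = 20 m$)
$x{\left(T \right)} = T^{2} + \frac{3 T}{2}$ ($x{\left(T \right)} = \left(T^{2} + \frac{T}{2}\right) + T = T^{2} + \frac{3 T}{2}$)
$A{\left(11 \right)} \left(9 \left(-4\right) + x{\left(-5 \right)}\right) \left(-16\right) = 20 \cdot 11 \left(9 \left(-4\right) + \frac{1}{2} \left(-5\right) \left(3 + 2 \left(-5\right)\right)\right) \left(-16\right) = 220 \left(-36 + \frac{1}{2} \left(-5\right) \left(3 - 10\right)\right) \left(-16\right) = 220 \left(-36 + \frac{1}{2} \left(-5\right) \left(-7\right)\right) \left(-16\right) = 220 \left(-36 + \frac{35}{2}\right) \left(-16\right) = 220 \left(- \frac{37}{2}\right) \left(-16\right) = \left(-4070\right) \left(-16\right) = 65120$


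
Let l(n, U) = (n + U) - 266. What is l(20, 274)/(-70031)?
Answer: -28/70031 ≈ -0.00039982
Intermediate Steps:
l(n, U) = -266 + U + n (l(n, U) = (U + n) - 266 = -266 + U + n)
l(20, 274)/(-70031) = (-266 + 274 + 20)/(-70031) = 28*(-1/70031) = -28/70031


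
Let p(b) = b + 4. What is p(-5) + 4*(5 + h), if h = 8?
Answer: 51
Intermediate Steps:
p(b) = 4 + b
p(-5) + 4*(5 + h) = (4 - 5) + 4*(5 + 8) = -1 + 4*13 = -1 + 52 = 51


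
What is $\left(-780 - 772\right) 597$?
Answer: $-926544$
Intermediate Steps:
$\left(-780 - 772\right) 597 = \left(-1552\right) 597 = -926544$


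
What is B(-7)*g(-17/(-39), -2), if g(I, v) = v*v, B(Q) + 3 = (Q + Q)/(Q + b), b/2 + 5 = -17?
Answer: -556/51 ≈ -10.902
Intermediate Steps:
b = -44 (b = -10 + 2*(-17) = -10 - 34 = -44)
B(Q) = -3 + 2*Q/(-44 + Q) (B(Q) = -3 + (Q + Q)/(Q - 44) = -3 + (2*Q)/(-44 + Q) = -3 + 2*Q/(-44 + Q))
g(I, v) = v²
B(-7)*g(-17/(-39), -2) = ((132 - 1*(-7))/(-44 - 7))*(-2)² = ((132 + 7)/(-51))*4 = -1/51*139*4 = -139/51*4 = -556/51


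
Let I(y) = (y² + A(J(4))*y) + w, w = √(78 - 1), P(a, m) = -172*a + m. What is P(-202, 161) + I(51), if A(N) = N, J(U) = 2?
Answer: 37608 + √77 ≈ 37617.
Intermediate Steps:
P(a, m) = m - 172*a
w = √77 ≈ 8.7750
I(y) = √77 + y² + 2*y (I(y) = (y² + 2*y) + √77 = √77 + y² + 2*y)
P(-202, 161) + I(51) = (161 - 172*(-202)) + (√77 + 51² + 2*51) = (161 + 34744) + (√77 + 2601 + 102) = 34905 + (2703 + √77) = 37608 + √77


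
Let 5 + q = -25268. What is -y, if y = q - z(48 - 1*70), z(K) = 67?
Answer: 25340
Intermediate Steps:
q = -25273 (q = -5 - 25268 = -25273)
y = -25340 (y = -25273 - 1*67 = -25273 - 67 = -25340)
-y = -1*(-25340) = 25340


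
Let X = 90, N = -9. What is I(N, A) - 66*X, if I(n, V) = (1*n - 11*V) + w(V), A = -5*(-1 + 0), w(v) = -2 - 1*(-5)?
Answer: -6001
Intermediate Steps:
w(v) = 3 (w(v) = -2 + 5 = 3)
A = 5 (A = -5*(-1) = 5)
I(n, V) = 3 + n - 11*V (I(n, V) = (1*n - 11*V) + 3 = (n - 11*V) + 3 = 3 + n - 11*V)
I(N, A) - 66*X = (3 - 9 - 11*5) - 66*90 = (3 - 9 - 55) - 5940 = -61 - 5940 = -6001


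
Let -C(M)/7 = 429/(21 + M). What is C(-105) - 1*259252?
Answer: -1036865/4 ≈ -2.5922e+5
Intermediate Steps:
C(M) = -3003/(21 + M)
C(-105) - 1*259252 = -3003/(21 - 105) - 1*259252 = -3003/(-84) - 259252 = -3003*(-1/84) - 259252 = 143/4 - 259252 = -1036865/4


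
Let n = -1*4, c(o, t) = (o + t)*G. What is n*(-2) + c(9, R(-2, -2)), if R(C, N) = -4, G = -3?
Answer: -7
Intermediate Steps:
c(o, t) = -3*o - 3*t (c(o, t) = (o + t)*(-3) = -3*o - 3*t)
n = -4
n*(-2) + c(9, R(-2, -2)) = -4*(-2) + (-3*9 - 3*(-4)) = 8 + (-27 + 12) = 8 - 15 = -7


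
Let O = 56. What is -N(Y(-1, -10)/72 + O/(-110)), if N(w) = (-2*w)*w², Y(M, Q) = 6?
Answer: -22188041/143748000 ≈ -0.15435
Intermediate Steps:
N(w) = -2*w³
-N(Y(-1, -10)/72 + O/(-110)) = -(-2)*(6/72 + 56/(-110))³ = -(-2)*(6*(1/72) + 56*(-1/110))³ = -(-2)*(1/12 - 28/55)³ = -(-2)*(-281/660)³ = -(-2)*(-22188041)/287496000 = -1*22188041/143748000 = -22188041/143748000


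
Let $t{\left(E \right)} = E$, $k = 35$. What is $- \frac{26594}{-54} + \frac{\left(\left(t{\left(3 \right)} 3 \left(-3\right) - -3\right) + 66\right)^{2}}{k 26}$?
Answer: $\frac{867707}{1755} \approx 494.42$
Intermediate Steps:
$- \frac{26594}{-54} + \frac{\left(\left(t{\left(3 \right)} 3 \left(-3\right) - -3\right) + 66\right)^{2}}{k 26} = - \frac{26594}{-54} + \frac{\left(\left(3 \cdot 3 \left(-3\right) - -3\right) + 66\right)^{2}}{35 \cdot 26} = \left(-26594\right) \left(- \frac{1}{54}\right) + \frac{\left(\left(9 \left(-3\right) + 3\right) + 66\right)^{2}}{910} = \frac{13297}{27} + \left(\left(-27 + 3\right) + 66\right)^{2} \cdot \frac{1}{910} = \frac{13297}{27} + \left(-24 + 66\right)^{2} \cdot \frac{1}{910} = \frac{13297}{27} + 42^{2} \cdot \frac{1}{910} = \frac{13297}{27} + 1764 \cdot \frac{1}{910} = \frac{13297}{27} + \frac{126}{65} = \frac{867707}{1755}$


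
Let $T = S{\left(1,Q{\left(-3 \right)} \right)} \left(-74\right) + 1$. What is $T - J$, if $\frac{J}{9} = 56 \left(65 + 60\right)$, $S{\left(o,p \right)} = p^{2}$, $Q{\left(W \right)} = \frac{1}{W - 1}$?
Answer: $- \frac{504029}{8} \approx -63004.0$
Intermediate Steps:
$Q{\left(W \right)} = \frac{1}{-1 + W}$
$T = - \frac{29}{8}$ ($T = \left(\frac{1}{-1 - 3}\right)^{2} \left(-74\right) + 1 = \left(\frac{1}{-4}\right)^{2} \left(-74\right) + 1 = \left(- \frac{1}{4}\right)^{2} \left(-74\right) + 1 = \frac{1}{16} \left(-74\right) + 1 = - \frac{37}{8} + 1 = - \frac{29}{8} \approx -3.625$)
$J = 63000$ ($J = 9 \cdot 56 \left(65 + 60\right) = 9 \cdot 56 \cdot 125 = 9 \cdot 7000 = 63000$)
$T - J = - \frac{29}{8} - 63000 = - \frac{504029}{8}$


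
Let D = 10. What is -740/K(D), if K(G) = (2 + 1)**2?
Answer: -740/9 ≈ -82.222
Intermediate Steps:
K(G) = 9 (K(G) = 3**2 = 9)
-740/K(D) = -740/9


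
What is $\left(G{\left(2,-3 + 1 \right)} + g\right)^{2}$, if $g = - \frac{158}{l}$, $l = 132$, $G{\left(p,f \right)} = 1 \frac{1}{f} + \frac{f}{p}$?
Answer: $\frac{7921}{1089} \approx 7.2736$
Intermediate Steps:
$G{\left(p,f \right)} = \frac{1}{f} + \frac{f}{p}$
$g = - \frac{79}{66}$ ($g = - \frac{158}{132} = \left(-158\right) \frac{1}{132} = - \frac{79}{66} \approx -1.197$)
$\left(G{\left(2,-3 + 1 \right)} + g\right)^{2} = \left(\left(\frac{1}{-3 + 1} + \frac{-3 + 1}{2}\right) - \frac{79}{66}\right)^{2} = \left(\left(\frac{1}{-2} - 1\right) - \frac{79}{66}\right)^{2} = \left(\left(- \frac{1}{2} - 1\right) - \frac{79}{66}\right)^{2} = \left(- \frac{3}{2} - \frac{79}{66}\right)^{2} = \left(- \frac{89}{33}\right)^{2} = \frac{7921}{1089}$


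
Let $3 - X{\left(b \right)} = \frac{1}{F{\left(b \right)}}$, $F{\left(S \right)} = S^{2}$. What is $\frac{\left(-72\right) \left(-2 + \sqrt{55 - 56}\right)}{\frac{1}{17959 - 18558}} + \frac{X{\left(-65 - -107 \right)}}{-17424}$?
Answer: $- \frac{241014445537}{2794176} + 43128 i \approx -86256.0 + 43128.0 i$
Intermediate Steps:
$X{\left(b \right)} = 3 - \frac{1}{b^{2}}$
$\frac{\left(-72\right) \left(-2 + \sqrt{55 - 56}\right)}{\frac{1}{17959 - 18558}} + \frac{X{\left(-65 - -107 \right)}}{-17424} = \frac{\left(-72\right) \left(-2 + \sqrt{55 - 56}\right)}{\frac{1}{17959 - 18558}} + \frac{3 - \frac{1}{\left(-65 - -107\right)^{2}}}{-17424} = \frac{\left(-72\right) \left(-2 + \sqrt{-1}\right)}{\frac{1}{-599}} + \left(3 - \frac{1}{\left(-65 + 107\right)^{2}}\right) \left(- \frac{1}{17424}\right) = \frac{\left(-72\right) \left(-2 + i\right)}{- \frac{1}{599}} + \left(3 - \frac{1}{1764}\right) \left(- \frac{1}{17424}\right) = \left(144 - 72 i\right) \left(-599\right) + \left(3 - \frac{1}{1764}\right) \left(- \frac{1}{17424}\right) = \left(-86256 + 43128 i\right) + \left(3 - \frac{1}{1764}\right) \left(- \frac{1}{17424}\right) = \left(-86256 + 43128 i\right) + \frac{5291}{1764} \left(- \frac{1}{17424}\right) = \left(-86256 + 43128 i\right) - \frac{481}{2794176} = - \frac{241014445537}{2794176} + 43128 i$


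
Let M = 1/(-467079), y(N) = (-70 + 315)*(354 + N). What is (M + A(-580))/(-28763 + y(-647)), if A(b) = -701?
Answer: 81855595/11740964823 ≈ 0.0069718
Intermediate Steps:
y(N) = 86730 + 245*N (y(N) = 245*(354 + N) = 86730 + 245*N)
M = -1/467079 ≈ -2.1410e-6
(M + A(-580))/(-28763 + y(-647)) = (-1/467079 - 701)/(-28763 + (86730 + 245*(-647))) = -327422380/(467079*(-28763 + (86730 - 158515))) = -327422380/(467079*(-28763 - 71785)) = -327422380/467079/(-100548) = -327422380/467079*(-1/100548) = 81855595/11740964823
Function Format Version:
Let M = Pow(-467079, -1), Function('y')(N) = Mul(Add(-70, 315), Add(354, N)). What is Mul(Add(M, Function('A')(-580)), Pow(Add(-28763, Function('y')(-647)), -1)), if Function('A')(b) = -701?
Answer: Rational(81855595, 11740964823) ≈ 0.0069718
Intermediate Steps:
Function('y')(N) = Add(86730, Mul(245, N)) (Function('y')(N) = Mul(245, Add(354, N)) = Add(86730, Mul(245, N)))
M = Rational(-1, 467079) ≈ -2.1410e-6
Mul(Add(M, Function('A')(-580)), Pow(Add(-28763, Function('y')(-647)), -1)) = Mul(Add(Rational(-1, 467079), -701), Pow(Add(-28763, Add(86730, Mul(245, -647))), -1)) = Mul(Rational(-327422380, 467079), Pow(Add(-28763, Add(86730, -158515)), -1)) = Mul(Rational(-327422380, 467079), Pow(Add(-28763, -71785), -1)) = Mul(Rational(-327422380, 467079), Pow(-100548, -1)) = Mul(Rational(-327422380, 467079), Rational(-1, 100548)) = Rational(81855595, 11740964823)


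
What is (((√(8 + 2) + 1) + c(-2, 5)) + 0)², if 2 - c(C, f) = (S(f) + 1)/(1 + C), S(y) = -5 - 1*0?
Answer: (-1 + √10)² ≈ 4.6754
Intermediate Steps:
S(y) = -5 (S(y) = -5 + 0 = -5)
c(C, f) = 2 + 4/(1 + C) (c(C, f) = 2 - (-5 + 1)/(1 + C) = 2 - (-4)/(1 + C) = 2 + 4/(1 + C))
(((√(8 + 2) + 1) + c(-2, 5)) + 0)² = (((√(8 + 2) + 1) + 2*(3 - 2)/(1 - 2)) + 0)² = (((√10 + 1) + 2*1/(-1)) + 0)² = (((1 + √10) + 2*(-1)*1) + 0)² = (((1 + √10) - 2) + 0)² = ((-1 + √10) + 0)² = (-1 + √10)²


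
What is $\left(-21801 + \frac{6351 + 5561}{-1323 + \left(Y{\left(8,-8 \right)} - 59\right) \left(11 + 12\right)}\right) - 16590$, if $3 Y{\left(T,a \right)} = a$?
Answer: $- \frac{39470415}{1028} \approx -38395.0$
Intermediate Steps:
$Y{\left(T,a \right)} = \frac{a}{3}$
$\left(-21801 + \frac{6351 + 5561}{-1323 + \left(Y{\left(8,-8 \right)} - 59\right) \left(11 + 12\right)}\right) - 16590 = \left(-21801 + \frac{6351 + 5561}{-1323 + \left(\frac{1}{3} \left(-8\right) - 59\right) \left(11 + 12\right)}\right) - 16590 = \left(-21801 + \frac{11912}{-1323 + \left(- \frac{8}{3} - 59\right) 23}\right) - 16590 = \left(-21801 + \frac{11912}{-1323 - \frac{4255}{3}}\right) - 16590 = \left(-21801 + \frac{11912}{- \frac{8224}{3}}\right) - 16590 = \left(-21801 + 11912 \left(- \frac{3}{8224}\right)\right) - 16590 = \left(-21801 - \frac{4467}{1028}\right) - 16590 = - \frac{22415895}{1028} - 16590 = - \frac{39470415}{1028}$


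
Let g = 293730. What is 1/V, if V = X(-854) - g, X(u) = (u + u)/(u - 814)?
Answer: -417/122484983 ≈ -3.4045e-6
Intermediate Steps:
X(u) = 2*u/(-814 + u) (X(u) = (2*u)/(-814 + u) = 2*u/(-814 + u))
V = -122484983/417 (V = 2*(-854)/(-814 - 854) - 1*293730 = 2*(-854)/(-1668) - 293730 = 2*(-854)*(-1/1668) - 293730 = 427/417 - 293730 = -122484983/417 ≈ -2.9373e+5)
1/V = 1/(-122484983/417) = -417/122484983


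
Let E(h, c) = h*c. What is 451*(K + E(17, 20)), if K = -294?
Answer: 20746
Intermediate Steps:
E(h, c) = c*h
451*(K + E(17, 20)) = 451*(-294 + 20*17) = 451*(-294 + 340) = 451*46 = 20746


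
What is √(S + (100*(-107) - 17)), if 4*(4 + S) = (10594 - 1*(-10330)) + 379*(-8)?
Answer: 2*I*√1562 ≈ 79.044*I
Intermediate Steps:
S = 4469 (S = -4 + ((10594 - 1*(-10330)) + 379*(-8))/4 = -4 + ((10594 + 10330) - 3032)/4 = -4 + (20924 - 3032)/4 = -4 + (¼)*17892 = -4 + 4473 = 4469)
√(S + (100*(-107) - 17)) = √(4469 + (100*(-107) - 17)) = √(4469 + (-10700 - 17)) = √(4469 - 10717) = √(-6248) = 2*I*√1562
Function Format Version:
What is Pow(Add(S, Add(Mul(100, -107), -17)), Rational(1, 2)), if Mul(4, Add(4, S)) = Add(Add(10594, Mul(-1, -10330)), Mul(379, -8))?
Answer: Mul(2, I, Pow(1562, Rational(1, 2))) ≈ Mul(79.044, I)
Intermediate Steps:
S = 4469 (S = Add(-4, Mul(Rational(1, 4), Add(Add(10594, Mul(-1, -10330)), Mul(379, -8)))) = Add(-4, Mul(Rational(1, 4), Add(Add(10594, 10330), -3032))) = Add(-4, Mul(Rational(1, 4), Add(20924, -3032))) = Add(-4, Mul(Rational(1, 4), 17892)) = Add(-4, 4473) = 4469)
Pow(Add(S, Add(Mul(100, -107), -17)), Rational(1, 2)) = Pow(Add(4469, Add(Mul(100, -107), -17)), Rational(1, 2)) = Pow(Add(4469, Add(-10700, -17)), Rational(1, 2)) = Pow(Add(4469, -10717), Rational(1, 2)) = Pow(-6248, Rational(1, 2)) = Mul(2, I, Pow(1562, Rational(1, 2)))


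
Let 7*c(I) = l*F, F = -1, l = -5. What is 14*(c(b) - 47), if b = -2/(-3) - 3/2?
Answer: -648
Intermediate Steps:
b = -⅚ (b = -2*(-⅓) - 3*½ = ⅔ - 3/2 = -⅚ ≈ -0.83333)
c(I) = 5/7 (c(I) = (-5*(-1))/7 = (⅐)*5 = 5/7)
14*(c(b) - 47) = 14*(5/7 - 47) = 14*(-324/7) = -648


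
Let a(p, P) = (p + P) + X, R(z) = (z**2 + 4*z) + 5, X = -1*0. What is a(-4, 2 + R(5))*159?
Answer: 7632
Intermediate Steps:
X = 0
R(z) = 5 + z**2 + 4*z
a(p, P) = P + p (a(p, P) = (p + P) + 0 = (P + p) + 0 = P + p)
a(-4, 2 + R(5))*159 = ((2 + (5 + 5**2 + 4*5)) - 4)*159 = ((2 + (5 + 25 + 20)) - 4)*159 = ((2 + 50) - 4)*159 = (52 - 4)*159 = 48*159 = 7632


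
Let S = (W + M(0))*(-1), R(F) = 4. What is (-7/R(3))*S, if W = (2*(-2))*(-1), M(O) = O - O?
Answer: 7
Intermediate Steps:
M(O) = 0
W = 4 (W = -4*(-1) = 4)
S = -4 (S = (4 + 0)*(-1) = 4*(-1) = -4)
(-7/R(3))*S = -7/4*(-4) = 7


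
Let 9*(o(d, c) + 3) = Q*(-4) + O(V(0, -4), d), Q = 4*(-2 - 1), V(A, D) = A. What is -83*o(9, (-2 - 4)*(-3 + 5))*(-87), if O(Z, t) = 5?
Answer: 62582/3 ≈ 20861.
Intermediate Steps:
Q = -12 (Q = 4*(-3) = -12)
o(d, c) = 26/9 (o(d, c) = -3 + (-12*(-4) + 5)/9 = -3 + (48 + 5)/9 = -3 + (1/9)*53 = -3 + 53/9 = 26/9)
-83*o(9, (-2 - 4)*(-3 + 5))*(-87) = -83*26/9*(-87) = -2158/9*(-87) = 62582/3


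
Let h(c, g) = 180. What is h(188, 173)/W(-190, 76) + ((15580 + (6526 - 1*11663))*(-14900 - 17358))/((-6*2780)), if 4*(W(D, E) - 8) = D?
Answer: 4434458071/219620 ≈ 20192.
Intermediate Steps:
W(D, E) = 8 + D/4
h(188, 173)/W(-190, 76) + ((15580 + (6526 - 1*11663))*(-14900 - 17358))/((-6*2780)) = 180/(8 + (¼)*(-190)) + ((15580 + (6526 - 1*11663))*(-14900 - 17358))/((-6*2780)) = 180/(8 - 95/2) + ((15580 + (6526 - 11663))*(-32258))/(-16680) = 180/(-79/2) + ((15580 - 5137)*(-32258))*(-1/16680) = 180*(-2/79) + (10443*(-32258))*(-1/16680) = -360/79 - 336870294*(-1/16680) = -360/79 + 56145049/2780 = 4434458071/219620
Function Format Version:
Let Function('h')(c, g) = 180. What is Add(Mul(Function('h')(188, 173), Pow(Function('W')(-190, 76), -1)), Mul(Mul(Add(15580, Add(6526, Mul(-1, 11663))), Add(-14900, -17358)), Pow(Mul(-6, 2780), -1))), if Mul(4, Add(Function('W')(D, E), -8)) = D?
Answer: Rational(4434458071, 219620) ≈ 20192.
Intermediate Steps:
Function('W')(D, E) = Add(8, Mul(Rational(1, 4), D))
Add(Mul(Function('h')(188, 173), Pow(Function('W')(-190, 76), -1)), Mul(Mul(Add(15580, Add(6526, Mul(-1, 11663))), Add(-14900, -17358)), Pow(Mul(-6, 2780), -1))) = Add(Mul(180, Pow(Add(8, Mul(Rational(1, 4), -190)), -1)), Mul(Mul(Add(15580, Add(6526, Mul(-1, 11663))), Add(-14900, -17358)), Pow(Mul(-6, 2780), -1))) = Add(Mul(180, Pow(Add(8, Rational(-95, 2)), -1)), Mul(Mul(Add(15580, Add(6526, -11663)), -32258), Pow(-16680, -1))) = Add(Mul(180, Pow(Rational(-79, 2), -1)), Mul(Mul(Add(15580, -5137), -32258), Rational(-1, 16680))) = Add(Mul(180, Rational(-2, 79)), Mul(Mul(10443, -32258), Rational(-1, 16680))) = Add(Rational(-360, 79), Mul(-336870294, Rational(-1, 16680))) = Add(Rational(-360, 79), Rational(56145049, 2780)) = Rational(4434458071, 219620)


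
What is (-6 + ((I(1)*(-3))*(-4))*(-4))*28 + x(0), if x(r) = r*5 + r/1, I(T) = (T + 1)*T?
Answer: -2856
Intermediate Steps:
I(T) = T*(1 + T) (I(T) = (1 + T)*T = T*(1 + T))
x(r) = 6*r (x(r) = 5*r + r*1 = 5*r + r = 6*r)
(-6 + ((I(1)*(-3))*(-4))*(-4))*28 + x(0) = (-6 + (((1*(1 + 1))*(-3))*(-4))*(-4))*28 + 6*0 = (-6 + (((1*2)*(-3))*(-4))*(-4))*28 + 0 = (-6 + ((2*(-3))*(-4))*(-4))*28 + 0 = (-6 - 6*(-4)*(-4))*28 + 0 = (-6 + 24*(-4))*28 + 0 = (-6 - 96)*28 + 0 = -102*28 + 0 = -2856 + 0 = -2856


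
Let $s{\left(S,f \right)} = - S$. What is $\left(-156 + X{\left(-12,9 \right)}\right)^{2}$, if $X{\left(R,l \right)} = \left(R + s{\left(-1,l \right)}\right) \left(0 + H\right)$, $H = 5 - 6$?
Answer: $21025$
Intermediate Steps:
$H = -1$ ($H = 5 - 6 = -1$)
$X{\left(R,l \right)} = -1 - R$ ($X{\left(R,l \right)} = \left(R - -1\right) \left(0 - 1\right) = \left(R + 1\right) \left(-1\right) = \left(1 + R\right) \left(-1\right) = -1 - R$)
$\left(-156 + X{\left(-12,9 \right)}\right)^{2} = \left(-156 - -11\right)^{2} = \left(-156 + \left(-1 + 12\right)\right)^{2} = \left(-156 + 11\right)^{2} = \left(-145\right)^{2} = 21025$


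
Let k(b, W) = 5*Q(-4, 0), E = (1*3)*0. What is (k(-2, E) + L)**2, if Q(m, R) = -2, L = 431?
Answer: 177241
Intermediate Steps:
E = 0 (E = 3*0 = 0)
k(b, W) = -10 (k(b, W) = 5*(-2) = -10)
(k(-2, E) + L)**2 = (-10 + 431)**2 = 421**2 = 177241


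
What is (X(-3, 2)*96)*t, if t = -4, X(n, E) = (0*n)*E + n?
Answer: 1152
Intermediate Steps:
X(n, E) = n (X(n, E) = 0*E + n = 0 + n = n)
(X(-3, 2)*96)*t = -3*96*(-4) = -288*(-4) = 1152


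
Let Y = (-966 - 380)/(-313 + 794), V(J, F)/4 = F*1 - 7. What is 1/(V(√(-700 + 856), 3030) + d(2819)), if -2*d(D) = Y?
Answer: 481/5816925 ≈ 8.2690e-5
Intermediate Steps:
V(J, F) = -28 + 4*F (V(J, F) = 4*(F*1 - 7) = 4*(F - 7) = 4*(-7 + F) = -28 + 4*F)
Y = -1346/481 ≈ -2.7983
d(D) = 673/481 (d(D) = -½*(-1346/481) = 673/481)
1/(V(√(-700 + 856), 3030) + d(2819)) = 1/((-28 + 4*3030) + 673/481) = 1/((-28 + 12120) + 673/481) = 1/(12092 + 673/481) = 1/(5816925/481) = 481/5816925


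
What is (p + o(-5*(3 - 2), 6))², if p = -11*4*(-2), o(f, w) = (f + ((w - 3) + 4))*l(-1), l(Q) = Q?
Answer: 7396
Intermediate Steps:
o(f, w) = -1 - f - w (o(f, w) = (f + ((w - 3) + 4))*(-1) = (f + ((-3 + w) + 4))*(-1) = (f + (1 + w))*(-1) = (1 + f + w)*(-1) = -1 - f - w)
p = 88 (p = -44*(-2) = 88)
(p + o(-5*(3 - 2), 6))² = (88 + (-1 - (-5)*(3 - 2) - 1*6))² = (88 + (-1 - (-5) - 6))² = (88 + (-1 - 1*(-5) - 6))² = (88 + (-1 + 5 - 6))² = (88 - 2)² = 86² = 7396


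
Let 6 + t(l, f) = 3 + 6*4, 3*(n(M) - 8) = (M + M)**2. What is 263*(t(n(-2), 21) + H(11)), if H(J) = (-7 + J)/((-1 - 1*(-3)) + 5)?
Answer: 39713/7 ≈ 5673.3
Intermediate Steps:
n(M) = 8 + 4*M**2/3 (n(M) = 8 + (M + M)**2/3 = 8 + (2*M)**2/3 = 8 + (4*M**2)/3 = 8 + 4*M**2/3)
H(J) = -1 + J/7 (H(J) = (-7 + J)/((-1 + 3) + 5) = (-7 + J)/(2 + 5) = (-7 + J)/7 = (-7 + J)*(1/7) = -1 + J/7)
t(l, f) = 21 (t(l, f) = -6 + (3 + 6*4) = -6 + (3 + 24) = -6 + 27 = 21)
263*(t(n(-2), 21) + H(11)) = 263*(21 + (-1 + (1/7)*11)) = 263*(21 + (-1 + 11/7)) = 263*(21 + 4/7) = 263*(151/7) = 39713/7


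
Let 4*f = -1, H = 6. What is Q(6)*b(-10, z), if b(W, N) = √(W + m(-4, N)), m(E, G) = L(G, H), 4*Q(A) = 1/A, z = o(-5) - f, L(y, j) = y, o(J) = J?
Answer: I*√59/48 ≈ 0.16002*I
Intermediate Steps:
f = -¼ (f = (¼)*(-1) = -¼ ≈ -0.25000)
z = -19/4 (z = -5 - 1*(-¼) = -5 + ¼ = -19/4 ≈ -4.7500)
Q(A) = 1/(4*A)
m(E, G) = G
b(W, N) = √(N + W) (b(W, N) = √(W + N) = √(N + W))
Q(6)*b(-10, z) = ((¼)/6)*√(-19/4 - 10) = ((¼)*(⅙))*√(-59/4) = (I*√59/2)/24 = I*√59/48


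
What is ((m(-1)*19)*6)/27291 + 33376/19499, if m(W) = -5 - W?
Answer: 300657624/177382403 ≈ 1.6950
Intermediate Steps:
((m(-1)*19)*6)/27291 + 33376/19499 = (((-5 - 1*(-1))*19)*6)/27291 + 33376/19499 = (((-5 + 1)*19)*6)*(1/27291) + 33376*(1/19499) = (-4*19*6)*(1/27291) + 33376/19499 = -76*6*(1/27291) + 33376/19499 = -456*1/27291 + 33376/19499 = -152/9097 + 33376/19499 = 300657624/177382403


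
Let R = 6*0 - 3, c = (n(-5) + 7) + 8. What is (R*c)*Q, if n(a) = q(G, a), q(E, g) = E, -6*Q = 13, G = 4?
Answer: 247/2 ≈ 123.50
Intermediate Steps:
Q = -13/6 (Q = -1/6*13 = -13/6 ≈ -2.1667)
n(a) = 4
c = 19 (c = (4 + 7) + 8 = 11 + 8 = 19)
R = -3 (R = 0 - 3 = -3)
(R*c)*Q = -3*19*(-13/6) = -57*(-13/6) = 247/2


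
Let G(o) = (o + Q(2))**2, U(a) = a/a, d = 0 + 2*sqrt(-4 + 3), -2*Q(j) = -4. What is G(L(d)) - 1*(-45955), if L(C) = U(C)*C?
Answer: 45955 + 8*I ≈ 45955.0 + 8.0*I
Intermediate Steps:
Q(j) = 2 (Q(j) = -1/2*(-4) = 2)
d = 2*I (d = 0 + 2*sqrt(-1) = 0 + 2*I = 2*I ≈ 2.0*I)
U(a) = 1
L(C) = C (L(C) = 1*C = C)
G(o) = (2 + o)**2 (G(o) = (o + 2)**2 = (2 + o)**2)
G(L(d)) - 1*(-45955) = (2 + 2*I)**2 - 1*(-45955) = (2 + 2*I)**2 + 45955 = 45955 + (2 + 2*I)**2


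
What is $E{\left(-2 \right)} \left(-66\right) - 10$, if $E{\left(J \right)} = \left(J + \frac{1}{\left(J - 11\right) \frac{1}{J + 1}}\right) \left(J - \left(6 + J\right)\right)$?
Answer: $- \frac{10030}{13} \approx -771.54$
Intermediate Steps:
$E{\left(J \right)} = - 6 J - \frac{6 \left(1 + J\right)}{-11 + J}$ ($E{\left(J \right)} = \left(J + \frac{1}{\left(-11 + J\right) \frac{1}{1 + J}}\right) \left(-6\right) = \left(J + \frac{1}{\frac{1}{1 + J} \left(-11 + J\right)}\right) \left(-6\right) = \left(J + \frac{1 + J}{-11 + J}\right) \left(-6\right) = - 6 J - \frac{6 \left(1 + J\right)}{-11 + J}$)
$E{\left(-2 \right)} \left(-66\right) - 10 = \frac{6 \left(-1 - \left(-2\right)^{2} + 10 \left(-2\right)\right)}{-11 - 2} \left(-66\right) - 10 = \frac{6 \left(-1 - 4 - 20\right)}{-13} \left(-66\right) - 10 = 6 \left(- \frac{1}{13}\right) \left(-1 - 4 - 20\right) \left(-66\right) - 10 = 6 \left(- \frac{1}{13}\right) \left(-25\right) \left(-66\right) - 10 = \frac{150}{13} \left(-66\right) - 10 = - \frac{9900}{13} - 10 = - \frac{10030}{13}$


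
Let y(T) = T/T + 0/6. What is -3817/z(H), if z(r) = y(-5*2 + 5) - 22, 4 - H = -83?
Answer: 3817/21 ≈ 181.76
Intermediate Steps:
H = 87 (H = 4 - 1*(-83) = 4 + 83 = 87)
y(T) = 1 (y(T) = 1 + 0*(1/6) = 1 + 0 = 1)
z(r) = -21 (z(r) = 1 - 22 = -21)
-3817/z(H) = -3817/(-21) = -3817*(-1/21) = 3817/21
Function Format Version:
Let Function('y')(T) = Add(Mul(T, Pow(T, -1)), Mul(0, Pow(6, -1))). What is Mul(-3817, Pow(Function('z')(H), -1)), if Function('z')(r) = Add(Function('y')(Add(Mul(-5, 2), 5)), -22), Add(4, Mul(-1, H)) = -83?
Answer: Rational(3817, 21) ≈ 181.76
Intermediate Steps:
H = 87 (H = Add(4, Mul(-1, -83)) = Add(4, 83) = 87)
Function('y')(T) = 1 (Function('y')(T) = Add(1, Mul(0, Rational(1, 6))) = Add(1, 0) = 1)
Function('z')(r) = -21 (Function('z')(r) = Add(1, -22) = -21)
Mul(-3817, Pow(Function('z')(H), -1)) = Mul(-3817, Pow(-21, -1)) = Mul(-3817, Rational(-1, 21)) = Rational(3817, 21)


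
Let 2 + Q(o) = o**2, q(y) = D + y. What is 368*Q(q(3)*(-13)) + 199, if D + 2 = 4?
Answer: 1554263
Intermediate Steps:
D = 2 (D = -2 + 4 = 2)
q(y) = 2 + y
Q(o) = -2 + o**2
368*Q(q(3)*(-13)) + 199 = 368*(-2 + ((2 + 3)*(-13))**2) + 199 = 368*(-2 + (5*(-13))**2) + 199 = 368*(-2 + (-65)**2) + 199 = 368*(-2 + 4225) + 199 = 368*4223 + 199 = 1554064 + 199 = 1554263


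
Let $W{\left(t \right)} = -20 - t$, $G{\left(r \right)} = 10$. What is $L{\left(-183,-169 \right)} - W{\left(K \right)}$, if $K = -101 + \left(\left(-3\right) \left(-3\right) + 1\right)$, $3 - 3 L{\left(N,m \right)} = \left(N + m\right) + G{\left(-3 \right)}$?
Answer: $44$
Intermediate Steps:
$L{\left(N,m \right)} = - \frac{7}{3} - \frac{N}{3} - \frac{m}{3}$ ($L{\left(N,m \right)} = 1 - \frac{\left(N + m\right) + 10}{3} = 1 - \frac{10 + N + m}{3} = 1 - \left(\frac{10}{3} + \frac{N}{3} + \frac{m}{3}\right) = - \frac{7}{3} - \frac{N}{3} - \frac{m}{3}$)
$K = -91$ ($K = -101 + \left(9 + 1\right) = -101 + 10 = -91$)
$L{\left(-183,-169 \right)} - W{\left(K \right)} = \left(- \frac{7}{3} - -61 - - \frac{169}{3}\right) - \left(-20 - -91\right) = \left(- \frac{7}{3} + 61 + \frac{169}{3}\right) - \left(-20 + 91\right) = 115 - 71 = 44$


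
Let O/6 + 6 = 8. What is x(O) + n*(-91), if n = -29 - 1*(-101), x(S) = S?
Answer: -6540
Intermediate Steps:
O = 12 (O = -36 + 6*8 = -36 + 48 = 12)
n = 72 (n = -29 + 101 = 72)
x(O) + n*(-91) = 12 + 72*(-91) = 12 - 6552 = -6540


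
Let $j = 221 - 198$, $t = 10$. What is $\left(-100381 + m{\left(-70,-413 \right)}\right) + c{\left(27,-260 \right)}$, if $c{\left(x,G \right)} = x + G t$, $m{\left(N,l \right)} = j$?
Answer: $-102931$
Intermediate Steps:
$j = 23$
$m{\left(N,l \right)} = 23$
$c{\left(x,G \right)} = x + 10 G$ ($c{\left(x,G \right)} = x + G 10 = x + 10 G$)
$\left(-100381 + m{\left(-70,-413 \right)}\right) + c{\left(27,-260 \right)} = \left(-100381 + 23\right) + \left(27 + 10 \left(-260\right)\right) = -100358 + \left(27 - 2600\right) = -100358 - 2573 = -102931$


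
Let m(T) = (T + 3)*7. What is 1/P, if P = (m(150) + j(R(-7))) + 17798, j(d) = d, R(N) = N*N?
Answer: 1/18918 ≈ 5.2860e-5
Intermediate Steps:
R(N) = N²
m(T) = 21 + 7*T (m(T) = (3 + T)*7 = 21 + 7*T)
P = 18918 (P = ((21 + 7*150) + (-7)²) + 17798 = ((21 + 1050) + 49) + 17798 = (1071 + 49) + 17798 = 1120 + 17798 = 18918)
1/P = 1/18918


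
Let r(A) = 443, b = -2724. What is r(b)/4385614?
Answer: 443/4385614 ≈ 0.00010101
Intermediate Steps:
r(b)/4385614 = 443/4385614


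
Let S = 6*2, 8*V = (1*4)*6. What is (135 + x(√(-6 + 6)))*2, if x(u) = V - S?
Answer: 252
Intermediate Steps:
V = 3 (V = ((1*4)*6)/8 = (4*6)/8 = (⅛)*24 = 3)
S = 12
x(u) = -9 (x(u) = 3 - 1*12 = 3 - 12 = -9)
(135 + x(√(-6 + 6)))*2 = (135 - 9)*2 = 126*2 = 252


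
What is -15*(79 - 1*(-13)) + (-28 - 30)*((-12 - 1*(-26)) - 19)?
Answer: -1090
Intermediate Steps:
-15*(79 - 1*(-13)) + (-28 - 30)*((-12 - 1*(-26)) - 19) = -15*(79 + 13) - 58*((-12 + 26) - 19) = -15*92 - 58*(14 - 19) = -1380 - 58*(-5) = -1380 + 290 = -1090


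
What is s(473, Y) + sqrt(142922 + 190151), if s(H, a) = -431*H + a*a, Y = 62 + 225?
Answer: -121494 + sqrt(333073) ≈ -1.2092e+5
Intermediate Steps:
Y = 287
s(H, a) = a**2 - 431*H (s(H, a) = -431*H + a**2 = a**2 - 431*H)
s(473, Y) + sqrt(142922 + 190151) = (287**2 - 431*473) + sqrt(142922 + 190151) = (82369 - 203863) + sqrt(333073) = -121494 + sqrt(333073)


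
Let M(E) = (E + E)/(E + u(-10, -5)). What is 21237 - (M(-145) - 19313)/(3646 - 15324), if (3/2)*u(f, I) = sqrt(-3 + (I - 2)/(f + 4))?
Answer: 140781121128331/6629565566 + 435*I*sqrt(66)/3314782783 ≈ 21235.0 + 1.0661e-6*I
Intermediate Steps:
u(f, I) = 2*sqrt(-3 + (-2 + I)/(4 + f))/3 (u(f, I) = 2*sqrt(-3 + (I - 2)/(f + 4))/3 = 2*sqrt(-3 + (-2 + I)/(4 + f))/3)
M(E) = 2*E/(E + I*sqrt(66)/9) (M(E) = (E + E)/(E + 2*sqrt((-14 - 5 - 3*(-10))/(4 - 10))/3) = (2*E)/(E + 2*sqrt((-14 - 5 + 30)/(-6))/3) = (2*E)/(E + 2*sqrt(-1/6*11)/3) = (2*E)/(E + 2*sqrt(-11/6)/3) = (2*E)/(E + 2*(I*sqrt(66)/6)/3) = (2*E)/(E + I*sqrt(66)/9) = 2*E/(E + I*sqrt(66)/9))
21237 - (M(-145) - 19313)/(3646 - 15324) = 21237 - (18*(-145)/(9*(-145) + I*sqrt(66)) - 19313)/(3646 - 15324) = 21237 - (18*(-145)/(-1305 + I*sqrt(66)) - 19313)/(-11678) = 21237 - (-2610/(-1305 + I*sqrt(66)) - 19313)*(-1)/11678 = 21237 - (-19313 - 2610/(-1305 + I*sqrt(66)))*(-1)/11678 = 21237 - (19313/11678 + 1305/(5839*(-1305 + I*sqrt(66)))) = 21237 + (-19313/11678 - 1305/(5839*(-1305 + I*sqrt(66)))) = 247986373/11678 - 1305/(5839*(-1305 + I*sqrt(66)))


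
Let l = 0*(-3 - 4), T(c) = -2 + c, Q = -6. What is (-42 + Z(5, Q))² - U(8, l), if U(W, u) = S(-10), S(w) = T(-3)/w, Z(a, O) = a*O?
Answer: 10367/2 ≈ 5183.5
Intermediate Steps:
l = 0 (l = 0*(-7) = 0)
Z(a, O) = O*a
S(w) = -5/w (S(w) = (-2 - 3)/w = -5/w)
U(W, u) = ½ (U(W, u) = -5/(-10) = -5*(-⅒) = ½)
(-42 + Z(5, Q))² - U(8, l) = (-42 - 6*5)² - 1*½ = (-42 - 30)² - ½ = (-72)² - ½ = 5184 - ½ = 10367/2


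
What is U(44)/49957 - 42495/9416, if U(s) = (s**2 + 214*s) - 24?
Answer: -2016258267/470395112 ≈ -4.2863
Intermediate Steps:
U(s) = -24 + s**2 + 214*s
U(44)/49957 - 42495/9416 = (-24 + 44**2 + 214*44)/49957 - 42495/9416 = (-24 + 1936 + 9416)*(1/49957) - 42495*1/9416 = 11328*(1/49957) - 42495/9416 = 11328/49957 - 42495/9416 = -2016258267/470395112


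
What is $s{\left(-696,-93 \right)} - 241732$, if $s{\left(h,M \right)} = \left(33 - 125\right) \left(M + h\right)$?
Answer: $-169144$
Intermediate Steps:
$s{\left(h,M \right)} = - 92 M - 92 h$ ($s{\left(h,M \right)} = - 92 \left(M + h\right) = - 92 M - 92 h$)
$s{\left(-696,-93 \right)} - 241732 = \left(\left(-92\right) \left(-93\right) - -64032\right) - 241732 = \left(8556 + 64032\right) - 241732 = 72588 - 241732 = -169144$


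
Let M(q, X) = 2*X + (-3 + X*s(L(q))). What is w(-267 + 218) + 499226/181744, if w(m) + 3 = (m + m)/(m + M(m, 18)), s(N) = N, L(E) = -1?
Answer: 4061677/1544824 ≈ 2.6292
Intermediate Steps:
M(q, X) = -3 + X (M(q, X) = 2*X + (-3 + X*(-1)) = 2*X + (-3 - X) = -3 + X)
w(m) = -3 + 2*m/(15 + m) (w(m) = -3 + (m + m)/(m + (-3 + 18)) = -3 + (2*m)/(m + 15) = -3 + (2*m)/(15 + m) = -3 + 2*m/(15 + m))
w(-267 + 218) + 499226/181744 = (-45 - (-267 + 218))/(15 + (-267 + 218)) + 499226/181744 = (-45 - 1*(-49))/(15 - 49) + 499226*(1/181744) = (-45 + 49)/(-34) + 249613/90872 = -1/34*4 + 249613/90872 = -2/17 + 249613/90872 = 4061677/1544824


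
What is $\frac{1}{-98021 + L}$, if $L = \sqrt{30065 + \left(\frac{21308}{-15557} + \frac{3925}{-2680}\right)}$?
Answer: $- \frac{817353205592}{80117527890400885} - \frac{6 \sqrt{58062943337212554}}{80117527890400885} \approx -1.022 \cdot 10^{-5}$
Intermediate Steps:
$L = \frac{3 \sqrt{58062943337212554}}{4169276}$ ($L = \sqrt{30065 + \left(21308 \left(- \frac{1}{15557}\right) + 3925 \left(- \frac{1}{2680}\right)\right)} = \sqrt{30065 - \frac{23633333}{8338552}} = \sqrt{\frac{250674932547}{8338552}} = \frac{3 \sqrt{58062943337212554}}{4169276} \approx 173.38$)
$\frac{1}{-98021 + L} = \frac{1}{-98021 + \frac{3 \sqrt{58062943337212554}}{4169276}}$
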